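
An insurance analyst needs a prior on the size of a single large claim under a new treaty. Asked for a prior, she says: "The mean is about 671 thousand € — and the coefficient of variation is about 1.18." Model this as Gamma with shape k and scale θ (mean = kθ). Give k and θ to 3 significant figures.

k ≈ 0.718, θ ≈ 934

For Gamma(k, scale θ): mean = kθ, variance = kθ², so CV = 1/√k.
CV = 1.18, hence k = 1/CV² = 0.718.
Then θ = mean/k = 671/0.718 = 934.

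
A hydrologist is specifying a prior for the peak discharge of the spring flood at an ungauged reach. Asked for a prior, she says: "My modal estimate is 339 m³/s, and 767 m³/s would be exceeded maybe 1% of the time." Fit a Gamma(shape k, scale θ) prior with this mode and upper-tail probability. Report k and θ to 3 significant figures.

Gamma(k,θ) with k>1 has mode (k−1)θ, so θ = 339/(k−1).
Need P(X < 767) = 0.99 with θ tied to k this way. Start at k = 2, θ = 339: P(X<767) ≈ 0.660.
Too low — raise k to concentrate. Iterating converges to k ≈ 8.19.
Then θ = 339/(8.19−1) ≈ 47.1.

k ≈ 8.19, θ ≈ 47.1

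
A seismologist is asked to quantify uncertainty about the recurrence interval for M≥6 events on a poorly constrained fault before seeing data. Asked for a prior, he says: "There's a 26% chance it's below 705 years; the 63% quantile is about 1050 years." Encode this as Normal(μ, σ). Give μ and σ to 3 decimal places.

μ = 932.599, σ = 353.774

For Normal(μ,σ), the p-quantile is μ + z_p·σ. Here z_{0.26} = -0.6433, z_{0.63} = 0.3319.
So 705 = μ − 0.6433σ and 1050 = μ + 0.3319σ.
Subtracting: σ = (1050 − 705)/(0.3319 − (-0.6433)) = 353.774.
Then μ = 705 − (-0.6433)·353.774 = 932.599.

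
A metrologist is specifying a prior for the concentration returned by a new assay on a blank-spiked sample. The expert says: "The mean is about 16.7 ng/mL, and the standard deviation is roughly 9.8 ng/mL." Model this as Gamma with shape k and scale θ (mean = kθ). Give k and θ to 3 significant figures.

For Gamma(k, scale θ): mean = kθ, variance = kθ², so CV = 1/√k.
CV = SD/mean = 9.8/16.7 = 0.5868, hence k = 1/CV² = 2.9.
Then θ = mean/k = 16.7/2.9 = 5.75.

k ≈ 2.9, θ ≈ 5.75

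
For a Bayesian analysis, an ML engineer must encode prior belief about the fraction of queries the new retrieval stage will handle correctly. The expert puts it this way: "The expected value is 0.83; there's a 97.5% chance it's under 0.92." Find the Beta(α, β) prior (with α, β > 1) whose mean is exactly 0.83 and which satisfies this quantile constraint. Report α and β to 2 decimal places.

With mean 0.83 fixed, write α = 0.83s, β = 0.17s where s = α+β.
Need P(θ < 0.92) = 0.975 under Beta(0.83s, 0.17s). Normal approximation: (q−m)/√(m(1−m)/s) ≈ z_{0.975} = 1.96, so s ≈ 0.83·0.17·(1.96)²/(0.92−0.83)² = 66.9.
At s = 66.9: P(θ<0.92) ≈ 0.989. Adjusting to match 0.975 gives s ≈ 49.54.
So α = 0.83·49.54 ≈ 41.12, β = 0.17·49.54 ≈ 8.42.

α ≈ 41.12, β ≈ 8.42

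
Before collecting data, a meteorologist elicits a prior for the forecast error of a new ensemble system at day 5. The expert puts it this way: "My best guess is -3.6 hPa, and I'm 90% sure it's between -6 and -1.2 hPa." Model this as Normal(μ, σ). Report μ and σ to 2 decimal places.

μ = -3.60, σ = 1.46

A symmetric 90% interval runs μ ± z·σ with z = 1.645.
Half-width = 2.4, so σ = 2.4/1.645 = 1.46.
μ is the stated best guess, -3.60.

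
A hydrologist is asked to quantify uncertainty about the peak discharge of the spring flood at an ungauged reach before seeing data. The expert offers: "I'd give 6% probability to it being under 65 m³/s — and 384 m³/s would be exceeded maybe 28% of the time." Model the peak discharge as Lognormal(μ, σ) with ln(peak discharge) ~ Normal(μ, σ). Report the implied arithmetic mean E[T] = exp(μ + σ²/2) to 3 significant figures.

If T ~ Lognormal(μ,σ) then ln T ~ Normal(μ,σ), so the p-quantile of ln T is μ + z_p·σ.
ln(65) = 4.174 and ln(384) = 5.951; z_{0.06} = -1.555, z_{0.72} = 0.5828.
σ = (5.951 − 4.174)/(0.5828 − (-1.555)) = 0.831.
μ = 4.174 − (-1.555)·0.831 = 5.466.
E[T] = exp(μ + σ²/2) = exp(5.466 + 0.3452) = 334 m³/s.

E[T] ≈ 334 m³/s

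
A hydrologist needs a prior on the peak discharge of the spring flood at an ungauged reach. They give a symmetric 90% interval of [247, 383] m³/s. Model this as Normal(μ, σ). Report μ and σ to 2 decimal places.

A symmetric 90% interval runs μ ± z·σ with z = 1.645.
Half-width = 68, so σ = 68/1.645 = 41.34.
μ is the interval midpoint, 315.00.

μ = 315.00, σ = 41.34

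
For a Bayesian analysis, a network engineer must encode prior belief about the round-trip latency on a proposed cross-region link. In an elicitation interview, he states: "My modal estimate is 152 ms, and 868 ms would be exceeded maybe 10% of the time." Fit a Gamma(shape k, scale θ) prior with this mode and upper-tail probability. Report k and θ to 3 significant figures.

k ≈ 1.57, θ ≈ 269

Gamma(k,θ) with k>1 has mode (k−1)θ, so θ = 152/(k−1).
Need P(X < 868) = 0.9 with θ tied to k this way. Start at k = 2, θ = 152: P(X<868) ≈ 0.978.
Too high — lower k to spread out. Iterating converges to k ≈ 1.57.
Then θ = 152/(1.57−1) ≈ 269.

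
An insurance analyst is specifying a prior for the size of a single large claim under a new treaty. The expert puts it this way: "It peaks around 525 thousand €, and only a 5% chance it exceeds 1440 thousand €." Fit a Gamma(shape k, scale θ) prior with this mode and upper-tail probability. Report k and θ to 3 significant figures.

k ≈ 3.64, θ ≈ 199

Gamma(k,θ) with k>1 has mode (k−1)θ, so θ = 525/(k−1).
Need P(X < 1440) = 0.95 with θ tied to k this way. Start at k = 2, θ = 525: P(X<1440) ≈ 0.759.
Too low — raise k to concentrate. Iterating converges to k ≈ 3.64.
Then θ = 525/(3.64−1) ≈ 199.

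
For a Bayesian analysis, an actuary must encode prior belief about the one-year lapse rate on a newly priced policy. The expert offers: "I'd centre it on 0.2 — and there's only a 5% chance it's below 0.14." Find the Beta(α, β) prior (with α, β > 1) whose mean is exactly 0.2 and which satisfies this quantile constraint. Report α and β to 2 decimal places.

α ≈ 21.39, β ≈ 85.58

With mean 0.2 fixed, write α = 0.2s, β = 0.8s where s = α+β.
Need P(θ < 0.14) = 0.05 under Beta(0.2s, 0.8s). Normal approximation: (q−m)/√(m(1−m)/s) ≈ z_{0.05} = -1.64, so s ≈ 0.2·0.8·(-1.64)²/(0.14−0.2)² = 120.2.
At s = 120.2: P(θ<0.14) ≈ 0.040. Adjusting to match 0.05 gives s ≈ 106.97.
So α = 0.2·106.97 ≈ 21.39, β = 0.8·106.97 ≈ 85.58.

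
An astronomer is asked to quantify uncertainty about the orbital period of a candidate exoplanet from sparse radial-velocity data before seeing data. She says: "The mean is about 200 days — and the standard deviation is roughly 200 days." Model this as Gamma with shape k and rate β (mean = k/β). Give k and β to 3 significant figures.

For Gamma(k, rate β): mean = k/β, variance = k/β², so CV = 1/√k.
CV = SD/mean = 200/200 = 1, hence k = 1/CV² = 1.
Then β = k/mean = 1/200 = 0.005.

k ≈ 1, β ≈ 0.005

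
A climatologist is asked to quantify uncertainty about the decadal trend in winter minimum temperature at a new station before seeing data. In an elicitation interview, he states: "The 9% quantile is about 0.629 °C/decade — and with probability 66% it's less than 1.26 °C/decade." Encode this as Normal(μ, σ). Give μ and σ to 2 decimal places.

μ = 1.11, σ = 0.36

The p-quantile of Normal(μ,σ) is μ + z_p·σ, with z_{0.09} = -1.341 and z_{0.66} = 0.4125.
Eliminate σ: μ = (z₂·x₁ − z₁·x₂)/(z₂ − z₁) = (0.4125·0.629 − (-1.341)·1.26)/1.753 = 1.11.
Then σ = (x₂ − x₁)/(z₂ − z₁) = (1.26 − 0.629)/1.753 = 0.36.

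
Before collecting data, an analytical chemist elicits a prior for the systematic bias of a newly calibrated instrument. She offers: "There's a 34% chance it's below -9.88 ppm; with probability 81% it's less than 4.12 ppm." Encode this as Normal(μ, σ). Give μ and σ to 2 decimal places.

The p-quantile of Normal(μ,σ) is μ + z_p·σ, with z_{0.34} = -0.4125 and z_{0.81} = 0.8779.
Eliminate σ: μ = (z₂·x₁ − z₁·x₂)/(z₂ − z₁) = (0.8779·-9.88 − (-0.4125)·4.12)/1.29 = -5.40.
Then σ = (x₂ − x₁)/(z₂ − z₁) = (4.12 − -9.88)/1.29 = 10.85.

μ = -5.40, σ = 10.85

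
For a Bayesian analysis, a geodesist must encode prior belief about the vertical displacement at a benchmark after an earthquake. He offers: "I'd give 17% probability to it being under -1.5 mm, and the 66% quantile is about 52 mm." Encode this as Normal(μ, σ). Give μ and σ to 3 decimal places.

For Normal(μ,σ), the p-quantile is μ + z_p·σ. Here z_{0.17} = -0.9542, z_{0.66} = 0.4125.
So -1.5 = μ − 0.9542σ and 52 = μ + 0.4125σ.
Subtracting: σ = (52 − -1.5)/(0.4125 − (-0.9542)) = 39.147.
Then μ = -1.5 − (-0.9542)·39.147 = 35.853.

μ = 35.853, σ = 39.147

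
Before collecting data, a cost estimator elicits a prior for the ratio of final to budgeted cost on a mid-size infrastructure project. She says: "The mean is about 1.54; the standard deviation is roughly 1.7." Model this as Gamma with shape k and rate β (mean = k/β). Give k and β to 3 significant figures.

For Gamma(k, rate β): mean = k/β, variance = k/β², so CV = 1/√k.
CV = SD/mean = 1.7/1.54 = 1.104, hence k = 1/CV² = 0.821.
Then β = k/mean = 0.821/1.54 = 0.533.

k ≈ 0.821, β ≈ 0.533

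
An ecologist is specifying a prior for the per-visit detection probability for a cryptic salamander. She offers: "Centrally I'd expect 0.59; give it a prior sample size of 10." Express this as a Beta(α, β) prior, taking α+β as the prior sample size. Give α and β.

Under the effective-sample-size interpretation, Beta(α, β) has prior mean α/(α+β) and prior sample size α+β.
So α+β = 10 and α/(α+β) = 0.59, giving α = 0.59·10 = 5.9 and β = 10 − 5.9 = 4.1.

α = 5.9, β = 4.1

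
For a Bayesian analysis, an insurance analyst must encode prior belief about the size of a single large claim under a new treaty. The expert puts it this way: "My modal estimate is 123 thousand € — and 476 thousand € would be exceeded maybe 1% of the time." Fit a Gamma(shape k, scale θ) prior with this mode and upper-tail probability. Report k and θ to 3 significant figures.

k ≈ 3.3, θ ≈ 53.4

Gamma(k,θ) with k>1 has mode (k−1)θ, so θ = 123/(k−1).
Need P(X < 476) = 0.99 with θ tied to k this way. Start at k = 2, θ = 123: P(X<476) ≈ 0.898.
Too low — raise k to concentrate. Iterating converges to k ≈ 3.3.
Then θ = 123/(3.3−1) ≈ 53.4.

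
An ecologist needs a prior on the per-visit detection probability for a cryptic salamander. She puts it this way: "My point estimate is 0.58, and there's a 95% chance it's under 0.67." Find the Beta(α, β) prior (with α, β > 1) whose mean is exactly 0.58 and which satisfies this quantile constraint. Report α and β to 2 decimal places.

With mean 0.58 fixed, write α = 0.58s, β = 0.42s where s = α+β.
Need P(θ < 0.67) = 0.95 under Beta(0.58s, 0.42s). Normal approximation: (q−m)/√(m(1−m)/s) ≈ z_{0.95} = 1.64, so s ≈ 0.58·0.42·(1.64)²/(0.67−0.58)² = 81.4.
At s = 81.4: P(θ<0.67) ≈ 0.953. Adjusting to match 0.95 gives s ≈ 78.41.
So α = 0.58·78.41 ≈ 45.48, β = 0.42·78.41 ≈ 32.93.

α ≈ 45.48, β ≈ 32.93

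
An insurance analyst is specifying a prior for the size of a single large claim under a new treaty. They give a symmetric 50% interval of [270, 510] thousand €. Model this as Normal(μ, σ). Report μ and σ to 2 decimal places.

A symmetric 50% interval runs μ ± z·σ with z = 0.6745.
Half-width = 120, so σ = 120/0.6745 = 177.91.
μ is the interval midpoint, 390.00.

μ = 390.00, σ = 177.91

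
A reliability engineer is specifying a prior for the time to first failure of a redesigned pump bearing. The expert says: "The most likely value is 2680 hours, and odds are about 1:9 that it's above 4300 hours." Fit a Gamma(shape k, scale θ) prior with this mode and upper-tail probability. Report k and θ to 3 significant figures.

Gamma(k,θ) with k>1 has mode (k−1)θ, so θ = 2680/(k−1).
Need P(X < 4300) = 0.9 with θ tied to k this way. Start at k = 2, θ = 2680: P(X<4300) ≈ 0.477.
Too low — raise k to concentrate. Iterating converges to k ≈ 9.41.
Then θ = 2680/(9.41−1) ≈ 319.

k ≈ 9.41, θ ≈ 319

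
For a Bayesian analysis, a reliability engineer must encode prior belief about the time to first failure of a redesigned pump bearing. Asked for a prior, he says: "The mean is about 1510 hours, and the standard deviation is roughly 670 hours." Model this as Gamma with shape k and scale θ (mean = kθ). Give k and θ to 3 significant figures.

k ≈ 5.08, θ ≈ 297

For Gamma(k, scale θ): mean = kθ, variance = kθ², so CV = 1/√k.
CV = SD/mean = 670/1510 = 0.4437, hence k = 1/CV² = 5.08.
Then θ = mean/k = 1510/5.08 = 297.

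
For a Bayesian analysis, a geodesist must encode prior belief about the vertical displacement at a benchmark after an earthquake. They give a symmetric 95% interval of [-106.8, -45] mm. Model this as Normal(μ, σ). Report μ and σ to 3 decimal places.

μ = -75.900, σ = 15.766

A symmetric 95% interval runs μ ± z·σ with z = 1.96.
Half-width = 30.9, so σ = 30.9/1.96 = 15.766.
μ is the interval midpoint, -75.900.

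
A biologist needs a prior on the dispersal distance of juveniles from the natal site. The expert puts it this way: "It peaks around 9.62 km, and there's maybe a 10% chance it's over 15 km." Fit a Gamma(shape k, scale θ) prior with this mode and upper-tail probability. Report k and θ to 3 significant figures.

Gamma(k,θ) with k>1 has mode (k−1)θ, so θ = 9.62/(k−1).
Need P(X < 15) = 0.9 with θ tied to k this way. Start at k = 2, θ = 9.62: P(X<15) ≈ 0.462.
Too low — raise k to concentrate. Iterating converges to k ≈ 10.5.
Then θ = 9.62/(10.5−1) ≈ 1.01.

k ≈ 10.5, θ ≈ 1.01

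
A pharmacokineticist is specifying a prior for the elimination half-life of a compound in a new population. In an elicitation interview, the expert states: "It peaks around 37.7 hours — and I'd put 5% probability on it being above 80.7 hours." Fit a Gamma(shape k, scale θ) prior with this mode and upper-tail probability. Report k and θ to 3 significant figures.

Gamma(k,θ) with k>1 has mode (k−1)θ, so θ = 37.7/(k−1).
Need P(X < 80.7) = 0.95 with θ tied to k this way. Start at k = 2, θ = 37.7: P(X<80.7) ≈ 0.631.
Too low — raise k to concentrate. Iterating converges to k ≈ 5.76.
Then θ = 37.7/(5.76−1) ≈ 7.92.

k ≈ 5.76, θ ≈ 7.92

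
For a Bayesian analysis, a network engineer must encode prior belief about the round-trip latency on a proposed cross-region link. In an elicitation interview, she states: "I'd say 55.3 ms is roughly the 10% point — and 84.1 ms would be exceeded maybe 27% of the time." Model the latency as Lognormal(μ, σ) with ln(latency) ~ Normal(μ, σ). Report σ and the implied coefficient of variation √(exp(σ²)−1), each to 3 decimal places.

If T ~ Lognormal(μ,σ) then ln T ~ Normal(μ,σ), so the p-quantile of ln T is μ + z_p·σ.
ln(55.3) = 4.013 and ln(84.1) = 4.432; z_{0.1} = -1.282, z_{0.73} = 0.6128.
σ = (4.432 − 4.013)/(0.6128 − (-1.282)) = 0.221.
μ = 4.013 − (-1.282)·0.221 = 4.296.
CV = √(exp(σ²)−1) = √(exp(0.0490)−1) = 0.224.

σ ≈ 0.221, CV ≈ 0.224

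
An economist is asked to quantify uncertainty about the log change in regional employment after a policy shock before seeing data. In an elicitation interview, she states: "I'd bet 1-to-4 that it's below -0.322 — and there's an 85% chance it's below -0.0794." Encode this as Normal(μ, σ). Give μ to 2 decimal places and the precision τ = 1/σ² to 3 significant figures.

μ = -0.21, τ = 59.9

For Normal(μ,σ), the p-quantile is μ + z_p·σ. Here z_{0.2} = -0.8416, z_{0.85} = 1.036.
So -0.322 = μ − 0.8416σ and -0.0794 = μ + 1.036σ.
Subtracting: σ = (-0.0794 − -0.322)/(1.036 − (-0.8416)) = 0.13.
Then μ = -0.322 − (-0.8416)·0.13 = -0.21.
Precision τ = 1/σ² = 1/0.1292² = 59.9.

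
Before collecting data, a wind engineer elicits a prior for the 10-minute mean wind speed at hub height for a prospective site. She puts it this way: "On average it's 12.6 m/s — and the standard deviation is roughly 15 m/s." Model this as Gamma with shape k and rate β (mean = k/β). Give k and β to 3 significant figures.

For Gamma(k, rate β): mean = k/β, variance = k/β², so CV = 1/√k.
CV = SD/mean = 15/12.6 = 1.19, hence k = 1/CV² = 0.706.
Then β = k/mean = 0.706/12.6 = 0.056.

k ≈ 0.706, β ≈ 0.056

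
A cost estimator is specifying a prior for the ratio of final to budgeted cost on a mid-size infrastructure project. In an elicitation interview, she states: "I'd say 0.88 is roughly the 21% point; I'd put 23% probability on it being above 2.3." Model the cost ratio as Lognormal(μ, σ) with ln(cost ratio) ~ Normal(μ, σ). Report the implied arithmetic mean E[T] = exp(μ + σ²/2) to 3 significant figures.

E[T] ≈ 1.76

If T ~ Lognormal(μ,σ) then ln T ~ Normal(μ,σ), so the p-quantile of ln T is μ + z_p·σ.
ln(0.88) = -0.1278 and ln(2.3) = 0.8329; z_{0.21} = -0.8064, z_{0.77} = 0.7388.
σ = (0.8329 − -0.1278)/(0.7388 − (-0.8064)) = 0.622.
μ = -0.1278 − (-0.8064)·0.622 = 0.374.
E[T] = exp(μ + σ²/2) = exp(0.374 + 0.1933) = 1.76.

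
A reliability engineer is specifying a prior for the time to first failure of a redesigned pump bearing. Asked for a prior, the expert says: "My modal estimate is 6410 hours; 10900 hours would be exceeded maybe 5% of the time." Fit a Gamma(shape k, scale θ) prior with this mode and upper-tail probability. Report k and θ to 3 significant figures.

k ≈ 10.9, θ ≈ 647

Gamma(k,θ) with k>1 has mode (k−1)θ, so θ = 6410/(k−1).
Need P(X < 10900) = 0.95 with θ tied to k this way. Start at k = 2, θ = 6410: P(X<10900) ≈ 0.507.
Too low — raise k to concentrate. Iterating converges to k ≈ 10.9.
Then θ = 6410/(10.9−1) ≈ 647.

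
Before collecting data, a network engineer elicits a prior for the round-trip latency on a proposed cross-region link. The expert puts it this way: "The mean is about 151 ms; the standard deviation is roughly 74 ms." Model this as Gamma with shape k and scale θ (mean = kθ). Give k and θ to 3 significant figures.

For Gamma(k, scale θ): mean = kθ, variance = kθ², so CV = 1/√k.
CV = SD/mean = 74/151 = 0.4901, hence k = 1/CV² = 4.16.
Then θ = mean/k = 151/4.16 = 36.3.

k ≈ 4.16, θ ≈ 36.3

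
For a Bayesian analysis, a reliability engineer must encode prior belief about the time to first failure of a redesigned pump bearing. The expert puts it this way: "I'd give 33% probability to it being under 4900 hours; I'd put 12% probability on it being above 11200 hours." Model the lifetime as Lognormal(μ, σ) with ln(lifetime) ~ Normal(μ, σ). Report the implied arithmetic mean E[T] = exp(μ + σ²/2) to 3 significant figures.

E[T] ≈ 7000 hours

If T ~ Lognormal(μ,σ) then ln T ~ Normal(μ,σ), so the p-quantile of ln T is μ + z_p·σ.
ln(4900) = 8.497 and ln(11200) = 9.324; z_{0.33} = -0.4399, z_{0.88} = 1.175.
σ = (9.324 − 8.497)/(1.175 − (-0.4399)) = 0.512.
μ = 8.497 − (-0.4399)·0.512 = 8.722.
E[T] = exp(μ + σ²/2) = exp(8.722 + 0.1310) = 7000 hours.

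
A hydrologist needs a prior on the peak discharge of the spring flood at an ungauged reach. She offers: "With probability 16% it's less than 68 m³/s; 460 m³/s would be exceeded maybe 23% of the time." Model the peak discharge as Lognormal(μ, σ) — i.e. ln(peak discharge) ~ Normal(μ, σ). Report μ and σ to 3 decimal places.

If T ~ Lognormal(μ,σ) then ln T ~ Normal(μ,σ), so the p-quantile of ln T is μ + z_p·σ.
ln(68) = 4.22 and ln(460) = 6.131; z_{0.16} = -0.9945, z_{0.77} = 0.7388.
σ = (6.131 − 4.22)/(0.7388 − (-0.9945)) = 1.103.
μ = 4.22 − (-0.9945)·1.103 = 5.316.

μ ≈ 5.316, σ ≈ 1.103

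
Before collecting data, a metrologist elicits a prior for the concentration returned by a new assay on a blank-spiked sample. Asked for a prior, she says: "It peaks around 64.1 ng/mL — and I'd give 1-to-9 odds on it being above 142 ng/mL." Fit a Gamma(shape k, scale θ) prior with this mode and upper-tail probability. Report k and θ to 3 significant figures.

Gamma(k,θ) with k>1 has mode (k−1)θ, so θ = 64.1/(k−1).
Need P(X < 142) = 0.9 with θ tied to k this way. Start at k = 2, θ = 64.1: P(X<142) ≈ 0.649.
Too low — raise k to concentrate. Iterating converges to k ≈ 4.04.
Then θ = 64.1/(4.04−1) ≈ 21.1.

k ≈ 4.04, θ ≈ 21.1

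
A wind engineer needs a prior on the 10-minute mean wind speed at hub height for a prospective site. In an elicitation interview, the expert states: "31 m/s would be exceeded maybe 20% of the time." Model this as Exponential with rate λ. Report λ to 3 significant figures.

P(T > 31.0) = e^(−λ·31.0) = 0.2, so λ = −ln(0.2)/31.0 = 0.0519.

λ ≈ 0.0519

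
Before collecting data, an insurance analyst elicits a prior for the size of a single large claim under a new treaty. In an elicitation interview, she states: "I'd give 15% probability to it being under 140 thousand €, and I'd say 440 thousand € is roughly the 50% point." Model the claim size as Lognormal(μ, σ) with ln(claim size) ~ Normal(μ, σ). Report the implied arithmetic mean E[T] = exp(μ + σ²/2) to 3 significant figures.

If T ~ Lognormal(μ,σ) then ln T ~ Normal(μ,σ), so the p-quantile of ln T is μ + z_p·σ.
ln(140) = 4.942 and ln(440) = 6.087; z_{0.15} = -1.036, z_{0.5} = 0.
σ = (6.087 − 4.942)/(0 − (-1.036)) = 1.105.
μ = 4.942 − (-1.036)·1.105 = 6.087.
E[T] = exp(μ + σ²/2) = exp(6.087 + 0.6104) = 810 thousand €.

E[T] ≈ 810 thousand €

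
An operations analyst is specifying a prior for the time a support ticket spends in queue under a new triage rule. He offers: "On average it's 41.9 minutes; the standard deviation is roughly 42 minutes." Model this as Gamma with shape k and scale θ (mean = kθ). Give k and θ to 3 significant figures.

k ≈ 0.995, θ ≈ 42.1

For Gamma(k, scale θ): mean = kθ, variance = kθ², so CV = 1/√k.
CV = SD/mean = 42/41.9 = 1.002, hence k = 1/CV² = 0.995.
Then θ = mean/k = 41.9/0.995 = 42.1.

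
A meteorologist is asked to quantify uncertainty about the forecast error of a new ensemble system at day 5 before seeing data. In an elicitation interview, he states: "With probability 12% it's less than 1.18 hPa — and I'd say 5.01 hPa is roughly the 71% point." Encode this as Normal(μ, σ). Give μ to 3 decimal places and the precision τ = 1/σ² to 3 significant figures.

μ = 3.784, τ = 0.204

The p-quantile of Normal(μ,σ) is μ + z_p·σ, with z_{0.12} = -1.175 and z_{0.71} = 0.5534.
Eliminate σ: μ = (z₂·x₁ − z₁·x₂)/(z₂ − z₁) = (0.5534·1.18 − (-1.175)·5.01)/1.728 = 3.784.
Then σ = (x₂ − x₁)/(z₂ − z₁) = (5.01 − 1.18)/1.728 = 2.216.
Precision τ = 1/σ² = 1/2.216² = 0.204.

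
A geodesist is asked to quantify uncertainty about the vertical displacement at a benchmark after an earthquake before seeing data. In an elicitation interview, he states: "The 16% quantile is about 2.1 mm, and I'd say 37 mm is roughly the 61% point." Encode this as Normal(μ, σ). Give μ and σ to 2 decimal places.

μ = 29.35, σ = 27.40

The p-quantile of Normal(μ,σ) is μ + z_p·σ, with z_{0.16} = -0.9945 and z_{0.61} = 0.2793.
Eliminate σ: μ = (z₂·x₁ − z₁·x₂)/(z₂ − z₁) = (0.2793·2.1 − (-0.9945)·37)/1.274 = 29.35.
Then σ = (x₂ − x₁)/(z₂ − z₁) = (37 − 2.1)/1.274 = 27.40.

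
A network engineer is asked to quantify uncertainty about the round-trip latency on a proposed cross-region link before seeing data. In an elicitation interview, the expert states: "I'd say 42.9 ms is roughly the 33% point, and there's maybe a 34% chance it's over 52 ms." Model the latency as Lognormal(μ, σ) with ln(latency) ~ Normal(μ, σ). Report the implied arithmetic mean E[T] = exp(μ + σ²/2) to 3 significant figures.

If T ~ Lognormal(μ,σ) then ln T ~ Normal(μ,σ), so the p-quantile of ln T is μ + z_p·σ.
ln(42.9) = 3.759 and ln(52) = 3.951; z_{0.33} = -0.4399, z_{0.66} = 0.4125.
σ = (3.951 − 3.759)/(0.4125 − (-0.4399)) = 0.226.
μ = 3.759 − (-0.4399)·0.226 = 3.858.
E[T] = exp(μ + σ²/2) = exp(3.858 + 0.0255) = 48.6 ms.

E[T] ≈ 48.6 ms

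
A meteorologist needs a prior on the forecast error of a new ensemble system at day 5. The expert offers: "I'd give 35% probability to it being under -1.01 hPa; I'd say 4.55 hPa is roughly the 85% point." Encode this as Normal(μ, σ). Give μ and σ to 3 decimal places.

μ = 0.497, σ = 3.911

The p-quantile of Normal(μ,σ) is μ + z_p·σ, with z_{0.35} = -0.3853 and z_{0.85} = 1.036.
Eliminate σ: μ = (z₂·x₁ − z₁·x₂)/(z₂ − z₁) = (1.036·-1.01 − (-0.3853)·4.55)/1.422 = 0.497.
Then σ = (x₂ − x₁)/(z₂ − z₁) = (4.55 − -1.01)/1.422 = 3.911.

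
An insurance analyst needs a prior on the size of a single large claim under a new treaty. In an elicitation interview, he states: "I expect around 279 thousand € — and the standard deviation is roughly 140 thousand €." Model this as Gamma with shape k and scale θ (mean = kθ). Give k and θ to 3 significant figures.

For Gamma(k, scale θ): mean = kθ, variance = kθ², so CV = 1/√k.
CV = SD/mean = 140/279 = 0.5018, hence k = 1/CV² = 3.97.
Then θ = mean/k = 279/3.97 = 70.3.

k ≈ 3.97, θ ≈ 70.3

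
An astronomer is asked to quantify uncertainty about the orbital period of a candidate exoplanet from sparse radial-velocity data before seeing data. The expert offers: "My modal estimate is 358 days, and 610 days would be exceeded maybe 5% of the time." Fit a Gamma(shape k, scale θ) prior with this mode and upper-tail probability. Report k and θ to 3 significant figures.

k ≈ 10.8, θ ≈ 36.4

Gamma(k,θ) with k>1 has mode (k−1)θ, so θ = 358/(k−1).
Need P(X < 610) = 0.95 with θ tied to k this way. Start at k = 2, θ = 358: P(X<610) ≈ 0.508.
Too low — raise k to concentrate. Iterating converges to k ≈ 10.8.
Then θ = 358/(10.8−1) ≈ 36.4.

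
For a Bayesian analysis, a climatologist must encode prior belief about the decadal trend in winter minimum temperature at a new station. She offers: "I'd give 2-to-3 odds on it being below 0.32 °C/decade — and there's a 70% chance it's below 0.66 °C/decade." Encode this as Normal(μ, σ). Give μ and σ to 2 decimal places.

μ = 0.43, σ = 0.44

For Normal(μ,σ), the p-quantile is μ + z_p·σ. Here z_{0.4} = -0.2533, z_{0.7} = 0.5244.
So 0.32 = μ − 0.2533σ and 0.66 = μ + 0.5244σ.
Subtracting: σ = (0.66 − 0.32)/(0.5244 − (-0.2533)) = 0.44.
Then μ = 0.32 − (-0.2533)·0.44 = 0.43.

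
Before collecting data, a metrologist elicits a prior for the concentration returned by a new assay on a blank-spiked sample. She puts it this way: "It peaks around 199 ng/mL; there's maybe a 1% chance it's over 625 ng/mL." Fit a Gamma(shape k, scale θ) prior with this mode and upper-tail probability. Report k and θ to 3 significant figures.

k ≈ 4.4, θ ≈ 58.5

Gamma(k,θ) with k>1 has mode (k−1)θ, so θ = 199/(k−1).
Need P(X < 625) = 0.99 with θ tied to k this way. Start at k = 2, θ = 199: P(X<625) ≈ 0.821.
Too low — raise k to concentrate. Iterating converges to k ≈ 4.4.
Then θ = 199/(4.4−1) ≈ 58.5.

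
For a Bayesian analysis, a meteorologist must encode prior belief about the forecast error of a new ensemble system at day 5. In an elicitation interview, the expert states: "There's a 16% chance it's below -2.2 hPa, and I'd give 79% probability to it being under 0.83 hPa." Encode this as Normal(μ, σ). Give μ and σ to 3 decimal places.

μ = -0.527, σ = 1.683

For Normal(μ,σ), the p-quantile is μ + z_p·σ. Here z_{0.16} = -0.9945, z_{0.79} = 0.8064.
So -2.2 = μ − 0.9945σ and 0.83 = μ + 0.8064σ.
Subtracting: σ = (0.83 − -2.2)/(0.8064 − (-0.9945)) = 1.683.
Then μ = -2.2 − (-0.9945)·1.683 = -0.527.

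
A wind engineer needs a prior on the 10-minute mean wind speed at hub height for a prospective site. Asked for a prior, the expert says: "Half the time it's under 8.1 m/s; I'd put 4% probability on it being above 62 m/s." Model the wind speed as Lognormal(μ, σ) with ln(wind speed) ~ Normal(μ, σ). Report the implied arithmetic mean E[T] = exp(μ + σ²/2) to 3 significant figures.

If T ~ Lognormal(μ,σ) then ln T ~ Normal(μ,σ), so the p-quantile of ln T is μ + z_p·σ.
ln(8.1) = 2.092 and ln(62) = 4.127; z_{0.5} = 0, z_{0.96} = 1.751.
σ = (4.127 − 2.092)/(1.751 − (0)) = 1.163.
μ = 2.092 − (0)·1.163 = 2.092.
E[T] = exp(μ + σ²/2) = exp(2.092 + 0.6758) = 15.9 m/s.

E[T] ≈ 15.9 m/s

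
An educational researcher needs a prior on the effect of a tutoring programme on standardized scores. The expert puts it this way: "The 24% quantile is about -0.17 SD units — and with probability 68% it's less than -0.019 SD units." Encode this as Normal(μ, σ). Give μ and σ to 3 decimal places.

For Normal(μ,σ), the p-quantile is μ + z_p·σ. Here z_{0.24} = -0.7063, z_{0.68} = 0.4677.
So -0.17 = μ − 0.7063σ and -0.019 = μ + 0.4677σ.
Subtracting: σ = (-0.019 − -0.17)/(0.4677 − (-0.7063)) = 0.129.
Then μ = -0.17 − (-0.7063)·0.129 = -0.079.

μ = -0.079, σ = 0.129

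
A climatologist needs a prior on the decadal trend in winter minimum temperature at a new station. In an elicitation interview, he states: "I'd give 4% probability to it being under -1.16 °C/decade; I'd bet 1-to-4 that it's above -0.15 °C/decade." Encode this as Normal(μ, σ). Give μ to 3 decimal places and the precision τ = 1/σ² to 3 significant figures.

μ = -0.478, τ = 6.59

For Normal(μ,σ), the p-quantile is μ + z_p·σ. Here z_{0.04} = -1.751, z_{0.8} = 0.8416.
So -1.16 = μ − 1.751σ and -0.15 = μ + 0.8416σ.
Subtracting: σ = (-0.15 − -1.16)/(0.8416 − (-1.751)) = 0.390.
Then μ = -1.16 − (-1.751)·0.390 = -0.478.
Precision τ = 1/σ² = 1/0.3896² = 6.59.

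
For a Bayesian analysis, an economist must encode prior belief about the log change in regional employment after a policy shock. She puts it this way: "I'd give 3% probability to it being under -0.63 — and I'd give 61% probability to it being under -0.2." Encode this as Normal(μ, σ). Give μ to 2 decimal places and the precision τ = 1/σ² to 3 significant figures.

For Normal(μ,σ), the p-quantile is μ + z_p·σ. Here z_{0.03} = -1.881, z_{0.61} = 0.2793.
So -0.63 = μ − 1.881σ and -0.2 = μ + 0.2793σ.
Subtracting: σ = (-0.2 − -0.63)/(0.2793 − (-1.881)) = 0.20.
Then μ = -0.63 − (-1.881)·0.20 = -0.26.
Precision τ = 1/σ² = 1/0.1991² = 25.2.

μ = -0.26, τ = 25.2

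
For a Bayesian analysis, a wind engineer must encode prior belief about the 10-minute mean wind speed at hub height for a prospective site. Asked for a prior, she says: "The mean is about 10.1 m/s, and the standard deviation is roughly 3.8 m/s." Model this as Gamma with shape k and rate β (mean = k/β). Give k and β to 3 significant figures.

For Gamma(k, rate β): mean = k/β, variance = k/β², so CV = 1/√k.
CV = SD/mean = 3.8/10.1 = 0.3762, hence k = 1/CV² = 7.06.
Then β = k/mean = 7.06/10.1 = 0.699.

k ≈ 7.06, β ≈ 0.699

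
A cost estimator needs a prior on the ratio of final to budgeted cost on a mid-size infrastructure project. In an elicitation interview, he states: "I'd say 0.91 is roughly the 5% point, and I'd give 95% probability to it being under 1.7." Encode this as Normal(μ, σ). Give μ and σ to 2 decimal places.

μ = 1.31, σ = 0.24

The p-quantile of Normal(μ,σ) is μ + z_p·σ, with z_{0.05} = -1.645 and z_{0.95} = 1.645.
Eliminate σ: μ = (z₂·x₁ − z₁·x₂)/(z₂ − z₁) = (1.645·0.91 − (-1.645)·1.7)/3.29 = 1.31.
Then σ = (x₂ − x₁)/(z₂ − z₁) = (1.7 − 0.91)/3.29 = 0.24.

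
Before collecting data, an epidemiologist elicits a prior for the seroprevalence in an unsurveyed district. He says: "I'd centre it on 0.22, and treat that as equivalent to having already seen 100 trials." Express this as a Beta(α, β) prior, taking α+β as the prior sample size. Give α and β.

α = 22, β = 78

Under the effective-sample-size interpretation, Beta(α, β) has prior mean α/(α+β) and prior sample size α+β.
So α+β = 100 and α/(α+β) = 0.22, giving α = 0.22·100 = 22 and β = 100 − 22 = 78.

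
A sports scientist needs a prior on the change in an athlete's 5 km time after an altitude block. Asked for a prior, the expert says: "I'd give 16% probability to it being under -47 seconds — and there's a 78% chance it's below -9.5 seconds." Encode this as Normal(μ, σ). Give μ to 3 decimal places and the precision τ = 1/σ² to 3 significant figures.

μ = -25.891, τ = 0.00222

For Normal(μ,σ), the p-quantile is μ + z_p·σ. Here z_{0.16} = -0.9945, z_{0.78} = 0.7722.
So -47 = μ − 0.9945σ and -9.5 = μ + 0.7722σ.
Subtracting: σ = (-9.5 − -47)/(0.7722 − (-0.9945)) = 21.227.
Then μ = -47 − (-0.9945)·21.227 = -25.891.
Precision τ = 1/σ² = 1/21.23² = 0.00222.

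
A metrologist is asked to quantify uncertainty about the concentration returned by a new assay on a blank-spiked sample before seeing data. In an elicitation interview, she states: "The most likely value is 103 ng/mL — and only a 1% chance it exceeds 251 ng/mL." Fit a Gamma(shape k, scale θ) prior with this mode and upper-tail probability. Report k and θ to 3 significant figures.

Gamma(k,θ) with k>1 has mode (k−1)θ, so θ = 103/(k−1).
Need P(X < 251) = 0.99 with θ tied to k this way. Start at k = 2, θ = 103: P(X<251) ≈ 0.700.
Too low — raise k to concentrate. Iterating converges to k ≈ 6.95.
Then θ = 103/(6.95−1) ≈ 17.3.

k ≈ 6.95, θ ≈ 17.3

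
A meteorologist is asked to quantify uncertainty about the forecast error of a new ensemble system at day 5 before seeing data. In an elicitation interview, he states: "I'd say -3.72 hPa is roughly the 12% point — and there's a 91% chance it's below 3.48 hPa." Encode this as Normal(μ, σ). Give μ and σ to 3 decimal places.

For Normal(μ,σ), the p-quantile is μ + z_p·σ. Here z_{0.12} = -1.175, z_{0.91} = 1.341.
So -3.72 = μ − 1.175σ and 3.48 = μ + 1.341σ.
Subtracting: σ = (3.48 − -3.72)/(1.341 − (-1.175)) = 2.862.
Then μ = -3.72 − (-1.175)·2.862 = -0.357.

μ = -0.357, σ = 2.862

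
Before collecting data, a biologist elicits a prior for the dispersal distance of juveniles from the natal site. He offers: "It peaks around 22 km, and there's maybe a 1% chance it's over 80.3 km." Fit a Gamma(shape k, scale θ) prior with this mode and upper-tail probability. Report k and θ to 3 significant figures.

Gamma(k,θ) with k>1 has mode (k−1)θ, so θ = 22/(k−1).
Need P(X < 80.3) = 0.99 with θ tied to k this way. Start at k = 2, θ = 22: P(X<80.3) ≈ 0.879.
Too low — raise k to concentrate. Iterating converges to k ≈ 3.56.
Then θ = 22/(3.56−1) ≈ 8.61.

k ≈ 3.56, θ ≈ 8.61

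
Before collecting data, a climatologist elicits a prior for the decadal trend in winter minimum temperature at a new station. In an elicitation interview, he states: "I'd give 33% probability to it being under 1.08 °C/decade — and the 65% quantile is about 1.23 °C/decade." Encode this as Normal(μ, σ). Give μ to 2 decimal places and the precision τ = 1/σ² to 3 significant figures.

For Normal(μ,σ), the p-quantile is μ + z_p·σ. Here z_{0.33} = -0.4399, z_{0.65} = 0.3853.
So 1.08 = μ − 0.4399σ and 1.23 = μ + 0.3853σ.
Subtracting: σ = (1.23 − 1.08)/(0.3853 − (-0.4399)) = 0.18.
Then μ = 1.08 − (-0.4399)·0.18 = 1.16.
Precision τ = 1/σ² = 1/0.1818² = 30.3.

μ = 1.16, τ = 30.3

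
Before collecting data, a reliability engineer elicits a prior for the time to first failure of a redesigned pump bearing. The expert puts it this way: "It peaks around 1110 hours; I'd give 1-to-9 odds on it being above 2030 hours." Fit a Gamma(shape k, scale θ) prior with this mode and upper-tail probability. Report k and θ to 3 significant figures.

Gamma(k,θ) with k>1 has mode (k−1)θ, so θ = 1110/(k−1).
Need P(X < 2030) = 0.9 with θ tied to k this way. Start at k = 2, θ = 1110: P(X<2030) ≈ 0.546.
Too low — raise k to concentrate. Iterating converges to k ≈ 6.23.
Then θ = 1110/(6.23−1) ≈ 212.

k ≈ 6.23, θ ≈ 212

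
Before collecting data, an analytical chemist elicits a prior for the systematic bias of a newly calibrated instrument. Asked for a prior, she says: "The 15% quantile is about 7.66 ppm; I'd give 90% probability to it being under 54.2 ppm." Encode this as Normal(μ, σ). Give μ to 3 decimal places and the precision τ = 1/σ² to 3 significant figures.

The p-quantile of Normal(μ,σ) is μ + z_p·σ, with z_{0.15} = -1.036 and z_{0.9} = 1.282.
Eliminate σ: μ = (z₂·x₁ − z₁·x₂)/(z₂ − z₁) = (1.282·7.66 − (-1.036)·54.2)/2.318 = 28.469.
Then σ = (x₂ − x₁)/(z₂ − z₁) = (54.2 − 7.66)/2.318 = 20.078.
Precision τ = 1/σ² = 1/20.08² = 0.00248.

μ = 28.469, τ = 0.00248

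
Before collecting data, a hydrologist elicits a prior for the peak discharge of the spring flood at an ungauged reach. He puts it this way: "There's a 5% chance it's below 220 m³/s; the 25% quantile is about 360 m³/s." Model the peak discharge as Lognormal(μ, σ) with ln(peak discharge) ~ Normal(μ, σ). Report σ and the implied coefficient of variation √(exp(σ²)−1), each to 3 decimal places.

If T ~ Lognormal(μ,σ) then ln T ~ Normal(μ,σ), so the p-quantile of ln T is μ + z_p·σ.
ln(220) = 5.394 and ln(360) = 5.886; z_{0.05} = -1.645, z_{0.25} = -0.6745.
σ = (5.886 − 5.394)/(-0.6745 − (-1.645)) = 0.508.
μ = 5.394 − (-1.645)·0.508 = 6.228.
CV = √(exp(σ²)−1) = √(exp(0.2576)−1) = 0.542.

σ ≈ 0.508, CV ≈ 0.542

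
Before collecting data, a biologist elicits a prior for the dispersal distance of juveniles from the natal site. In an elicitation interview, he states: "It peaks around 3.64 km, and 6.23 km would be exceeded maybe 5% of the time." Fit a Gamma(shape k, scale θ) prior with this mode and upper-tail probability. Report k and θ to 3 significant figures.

Gamma(k,θ) with k>1 has mode (k−1)θ, so θ = 3.64/(k−1).
Need P(X < 6.23) = 0.95 with θ tied to k this way. Start at k = 2, θ = 3.64: P(X<6.23) ≈ 0.510.
Too low — raise k to concentrate. Iterating converges to k ≈ 10.7.
Then θ = 3.64/(10.7−1) ≈ 0.377.

k ≈ 10.7, θ ≈ 0.377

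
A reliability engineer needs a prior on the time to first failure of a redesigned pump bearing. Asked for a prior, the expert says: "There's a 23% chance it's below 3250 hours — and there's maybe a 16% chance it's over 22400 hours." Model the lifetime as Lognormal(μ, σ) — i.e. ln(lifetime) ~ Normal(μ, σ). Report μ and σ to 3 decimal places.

μ ≈ 8.909, σ ≈ 1.114

If T ~ Lognormal(μ,σ) then ln T ~ Normal(μ,σ), so the p-quantile of ln T is μ + z_p·σ.
ln(3250) = 8.086 and ln(22400) = 10.02; z_{0.23} = -0.7388, z_{0.84} = 0.9945.
σ = (10.02 − 8.086)/(0.9945 − (-0.7388)) = 1.114.
μ = 8.086 − (-0.7388)·1.114 = 8.909.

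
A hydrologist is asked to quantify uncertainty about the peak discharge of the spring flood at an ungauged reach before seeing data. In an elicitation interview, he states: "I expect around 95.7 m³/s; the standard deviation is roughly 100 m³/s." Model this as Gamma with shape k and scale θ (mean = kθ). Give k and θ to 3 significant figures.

For Gamma(k, scale θ): mean = kθ, variance = kθ², so CV = 1/√k.
CV = SD/mean = 100/95.7 = 1.045, hence k = 1/CV² = 0.916.
Then θ = mean/k = 95.7/0.916 = 104.

k ≈ 0.916, θ ≈ 104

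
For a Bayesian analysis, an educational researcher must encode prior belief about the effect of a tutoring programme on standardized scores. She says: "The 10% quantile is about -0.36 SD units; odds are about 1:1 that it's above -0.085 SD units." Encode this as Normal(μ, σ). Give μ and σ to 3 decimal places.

μ = -0.085, σ = 0.215

The p-quantile of Normal(μ,σ) is μ + z_p·σ, with z_{0.1} = -1.282 and z_{0.5} = 0.
Eliminate σ: μ = (z₂·x₁ − z₁·x₂)/(z₂ − z₁) = (0·-0.36 − (-1.282)·-0.085)/1.282 = -0.085.
Then σ = (x₂ − x₁)/(z₂ − z₁) = (-0.085 − -0.36)/1.282 = 0.215.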